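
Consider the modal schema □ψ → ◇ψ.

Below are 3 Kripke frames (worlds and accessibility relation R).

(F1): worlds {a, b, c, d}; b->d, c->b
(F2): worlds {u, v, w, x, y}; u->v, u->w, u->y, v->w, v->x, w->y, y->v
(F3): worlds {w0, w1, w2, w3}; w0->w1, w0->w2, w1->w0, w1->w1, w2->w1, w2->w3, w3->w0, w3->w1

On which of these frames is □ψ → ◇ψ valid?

This is the axiom for seriality; its first-order frame correspondent is ∀x ∃y Rxy.
(F1): fails — world a has no successor.
(F2): fails — world x has no successor.
(F3): holds.

(F3)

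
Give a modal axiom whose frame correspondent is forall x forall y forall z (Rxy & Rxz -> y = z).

This is partial functionality; the standard corresponding axiom is CD: ◇r → □r.
Suppose ◇r→□r is valid. Take Rxy, Rxz and set V(r)={y}. Then ◇r at x, so □r at x, so r at z, i.e. z=y.

◇r → □r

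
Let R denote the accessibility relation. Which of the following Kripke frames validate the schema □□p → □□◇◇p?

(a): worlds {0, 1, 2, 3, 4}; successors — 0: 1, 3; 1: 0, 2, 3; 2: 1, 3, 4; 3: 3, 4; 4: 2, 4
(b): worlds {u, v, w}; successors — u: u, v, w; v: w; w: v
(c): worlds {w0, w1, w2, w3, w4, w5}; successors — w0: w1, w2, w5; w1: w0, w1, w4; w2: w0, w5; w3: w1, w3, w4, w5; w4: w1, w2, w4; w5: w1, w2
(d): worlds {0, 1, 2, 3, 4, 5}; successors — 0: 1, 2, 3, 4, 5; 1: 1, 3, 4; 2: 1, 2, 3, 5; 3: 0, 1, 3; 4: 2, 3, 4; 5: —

The schema corresponds to a generalized confluence (Geach) condition: ∀x ∀z (xR²z → ∃w (xR²w ∧ zR²w)).
(a): condition met.
(b): condition met.
(c): condition met.
(d): fails — 0R²5 but no w with 0R²w and 5R²w.

(a), (b), (c)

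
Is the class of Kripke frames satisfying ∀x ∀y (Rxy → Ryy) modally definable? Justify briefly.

Yes, by □(□q → q)

This is a Sahlqvist condition; the T□ axiom □(□q → q) defines it.
Suppose □(□q→q) is valid. Take Rxy and set V(q)={w : Ryw}. Then at y, □q holds; since □(□q→q) at x, □q→q at y, so q at y, i.e. Ryy.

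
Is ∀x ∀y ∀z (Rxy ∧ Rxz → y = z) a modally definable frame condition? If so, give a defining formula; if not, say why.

Yes, by ◇p → □p

The condition is partial functionality. A defining modal formula is ◇p → □p.
Suppose ◇p→□p is valid. Take Rxy, Rxz and set V(p)={y}. Then ◇p at x, so □p at x, so p at z, i.e. z=y.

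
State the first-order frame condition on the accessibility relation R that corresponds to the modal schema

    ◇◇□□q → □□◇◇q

∀x ∀y ∀z ((xR²y ∧ xR²z) → ∃w (yR²w ∧ zR²w))

This is a Sahlqvist (Geach-type) schema ◇^2□^2q → □^2◇^2q.
Minimal-valuation argument: fix x; take any y with xR^2y and any z with xR^2z. Set V(q) to the set of worlds R-reachable from y in exactly 2 steps. Then □^2q holds at y, so the antecedent holds at x; validity forces ◇^2q at z, giving a w with zR^2w and yR^2w.
First-order correspondent: ∀x ∀y ∀z ((xR²y ∧ xR²z) → ∃w (yR²w ∧ zR²w)).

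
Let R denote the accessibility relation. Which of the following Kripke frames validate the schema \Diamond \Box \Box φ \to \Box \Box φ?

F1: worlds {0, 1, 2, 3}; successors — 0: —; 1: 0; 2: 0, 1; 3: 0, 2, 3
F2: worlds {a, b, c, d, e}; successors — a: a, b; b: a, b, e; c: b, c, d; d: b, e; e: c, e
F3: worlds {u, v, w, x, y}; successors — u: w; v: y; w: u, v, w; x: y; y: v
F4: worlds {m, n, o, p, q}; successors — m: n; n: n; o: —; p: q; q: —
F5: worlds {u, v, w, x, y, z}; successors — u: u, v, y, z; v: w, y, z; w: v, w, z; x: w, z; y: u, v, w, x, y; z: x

F4

The schema corresponds to a generalized confluence (Geach) condition: \forall x \forall y \forall z ((xRy \wedge x R^2 z) \to \exists w (y R^2 w \wedge z = w)).
F1: fails — 2R0, 2R²0 but no w with 0R²w and 0=w.
F2: fails — bRa, bR²c but no w with aR²w and c=w.
F3: fails — vRy, vR²v but no t with yR²t and v=t.
F4: satisfies the condition.
F5: fails — uRz, uR²u but no t with zR²t and u=t.
Valid on: F4.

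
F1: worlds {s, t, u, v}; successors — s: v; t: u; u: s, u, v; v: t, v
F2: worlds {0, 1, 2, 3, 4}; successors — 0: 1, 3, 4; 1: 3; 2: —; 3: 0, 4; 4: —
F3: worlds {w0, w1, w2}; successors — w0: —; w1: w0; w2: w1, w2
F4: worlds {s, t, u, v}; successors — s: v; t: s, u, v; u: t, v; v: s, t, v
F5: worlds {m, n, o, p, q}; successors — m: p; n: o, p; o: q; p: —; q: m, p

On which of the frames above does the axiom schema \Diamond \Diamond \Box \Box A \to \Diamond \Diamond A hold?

F1, F4

The schema corresponds to a generalized confluence (Geach) condition: \forall x \forall y (x R^2 y \to \exists w (y R^2 w \wedge x R^2 w)).
F1: satisfies the condition.
F2: fails — 0R²4 but no w with 4R²w and 0R²w.
F3: fails — w2R²w0 but no w with w0R²w and w2R²w.
F4: satisfies the condition.
F5: fails — nR²q but no w with qR²w and nR²w.
Valid on: F1, F4.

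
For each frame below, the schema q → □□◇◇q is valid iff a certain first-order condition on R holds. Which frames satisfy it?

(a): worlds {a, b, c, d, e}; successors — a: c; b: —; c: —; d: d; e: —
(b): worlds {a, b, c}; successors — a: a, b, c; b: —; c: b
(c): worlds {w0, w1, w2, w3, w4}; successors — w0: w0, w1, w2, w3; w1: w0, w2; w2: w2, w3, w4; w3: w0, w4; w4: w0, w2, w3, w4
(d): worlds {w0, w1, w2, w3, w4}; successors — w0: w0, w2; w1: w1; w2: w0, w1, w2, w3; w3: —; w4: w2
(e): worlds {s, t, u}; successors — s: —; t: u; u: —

The schema corresponds to a generalized confluence (Geach) condition: ∀x ∀z (xR²z → ∃w (x = w ∧ zR²w)).
(a): condition met.
(b): fails — aR²b but no w with a=w and bR²w.
(c): fails — w1R²w2 but no w with w1=w and w2R²w.
(d): fails — w0R²w1 but no w with w0=w and w1R²w.
(e): condition met.
Valid on: (a), (e).

(a), (e)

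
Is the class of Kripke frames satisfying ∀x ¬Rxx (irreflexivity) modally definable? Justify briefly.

Any modally definable frame class is closed under surjective bounded morphisms.
The 5-cycle (worlds a,b,c,d,e with a→b→c→d→e→a) is irreflexive, and the map sending every world to a single reflexive point • is a surjective bounded morphism (forth: every edge maps to (•,•); back: every world has a successor). So any modal formula valid on the 5-cycle is also valid on the reflexive point, which is not irreflexive.
So the class is not modally definable.

Not definable by any modal formula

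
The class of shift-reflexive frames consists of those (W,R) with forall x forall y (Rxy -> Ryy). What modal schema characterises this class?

The condition is shift-reflexivity. The T□ schema □(□ψ → ψ) defines it.

□(□ψ → ψ)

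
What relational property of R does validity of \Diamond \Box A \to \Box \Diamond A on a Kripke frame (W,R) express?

convergence

Suppose ◇□A→□◇A is valid. Take Rxy, Rxz and set V(A)={w : Ryw}. Then □A at y so ◇□A at x, so □◇A at x, so ◇A at z, giving w with Rzw and Ryw.
Conversely, any frame satisfying \forall x \forall y \forall z (Rxy \wedge Rxz \to \exists w (Ryw \wedge Rzw)) validates the schema.
Frame condition: \forall x \forall y \forall z (Rxy \wedge Rxz \to \exists w (Ryw \wedge Rzw)).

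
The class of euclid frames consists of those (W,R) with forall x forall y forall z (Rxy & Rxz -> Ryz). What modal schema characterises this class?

A defining formula is ◇s → □◇s (the 5 axiom).

◇s → □◇s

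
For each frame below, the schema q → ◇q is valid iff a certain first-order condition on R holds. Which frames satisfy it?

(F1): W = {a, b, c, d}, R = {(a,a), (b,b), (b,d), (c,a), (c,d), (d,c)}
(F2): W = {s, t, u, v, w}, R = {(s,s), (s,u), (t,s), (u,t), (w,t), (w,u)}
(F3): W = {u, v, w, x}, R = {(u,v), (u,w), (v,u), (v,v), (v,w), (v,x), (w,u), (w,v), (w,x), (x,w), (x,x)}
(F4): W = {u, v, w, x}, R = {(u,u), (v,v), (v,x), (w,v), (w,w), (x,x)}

Frame correspondent (Sahlqvist): ∀x Rxx — i.e. reflexivity.
(F1): fails — world c does not see itself.
(F2): fails — world t does not see itself.
(F3): fails — world u does not see itself.
(F4): ✓.
Valid on: (F4).

(F4)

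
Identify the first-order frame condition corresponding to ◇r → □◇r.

the Euclidean property

Suppose ◇r→□◇r is valid. Take Rxy, Rxz and set V(r)={y}. Then ◇r at x, so □◇r at x, so ◇r at z, so some w with Rzw has r; w=y, i.e. Rzy. By symmetry of the argument, Ryz.
Conversely, on a frame with the Euclidean property the schema holds at every world under every valuation.
So the correspondent is the Euclidean property.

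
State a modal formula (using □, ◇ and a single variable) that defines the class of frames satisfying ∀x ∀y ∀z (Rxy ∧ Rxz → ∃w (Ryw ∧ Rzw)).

This is convergence; the standard corresponding axiom is .2: ◇□p → □◇p.
Suppose ◇□p→□◇p is valid. Take Rxy, Rxz and set V(p)={w : Ryw}. Then □p at y so ◇□p at x, so □◇p at x, so ◇p at z, giving w with Rzw and Ryw.

◇□p → □◇p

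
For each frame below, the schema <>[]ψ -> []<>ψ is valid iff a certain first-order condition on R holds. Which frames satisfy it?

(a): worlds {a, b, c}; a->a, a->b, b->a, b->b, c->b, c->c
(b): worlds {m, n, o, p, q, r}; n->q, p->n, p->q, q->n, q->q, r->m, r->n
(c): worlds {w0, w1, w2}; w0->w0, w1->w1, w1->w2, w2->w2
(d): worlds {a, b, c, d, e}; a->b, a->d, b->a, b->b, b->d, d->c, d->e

The schema corresponds to convergence: forall x forall y forall z (Rxy & Rxz -> exists w (Ryw & Rzw)).
(a): ✓.
(b): fails — Rrm and Rrm but m and m have no common successor.
(c): ✓.
(d): fails — Rab and Rad but b and d have no common successor.

(a), (c)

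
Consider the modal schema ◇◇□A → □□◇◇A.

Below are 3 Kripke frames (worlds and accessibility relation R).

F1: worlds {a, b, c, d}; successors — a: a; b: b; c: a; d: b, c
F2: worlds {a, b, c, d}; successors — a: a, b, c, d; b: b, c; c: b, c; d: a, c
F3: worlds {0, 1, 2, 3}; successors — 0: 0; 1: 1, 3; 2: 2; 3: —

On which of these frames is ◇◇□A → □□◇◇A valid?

Frame correspondent (Sahlqvist): ∀x ∀y ∀z ((xR²y ∧ xR²z) → ∃w (yRw ∧ zR²w)) — i.e. a generalized confluence (Geach) condition.
F1: fails — dR²a, dR²b but no w with aRw and bR²w.
F2: satisfies the condition.
F3: fails — 1R²1, 1R²3 but no w with 1Rw and 3R²w.
Valid on: F2.

F2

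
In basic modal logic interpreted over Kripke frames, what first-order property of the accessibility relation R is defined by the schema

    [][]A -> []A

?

Suppose □□A→□A is valid. Take Rxy and set V(A)={w : xR²w}. Then □□A at x, so □A at x, so A at y, i.e. ∃z(Rxz∧Rzy).

Density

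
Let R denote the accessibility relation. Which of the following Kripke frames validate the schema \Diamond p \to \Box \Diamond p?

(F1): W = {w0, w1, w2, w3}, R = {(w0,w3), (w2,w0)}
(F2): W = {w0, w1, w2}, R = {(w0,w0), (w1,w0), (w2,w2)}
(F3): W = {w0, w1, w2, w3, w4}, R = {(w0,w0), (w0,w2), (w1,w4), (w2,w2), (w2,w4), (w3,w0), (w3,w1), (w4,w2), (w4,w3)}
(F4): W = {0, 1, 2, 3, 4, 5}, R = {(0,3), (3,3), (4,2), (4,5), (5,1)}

This is the axiom for the Euclidean property; its first-order frame correspondent is \forall x \forall y \forall z (Rxy \wedge Rxz \to Ryz).
(F1): fails — Rw0w3 and Rw0w3 but not Rw3w3.
(F2): condition met.
(F3): fails — Rw0w2 and Rw0w0 but not Rw2w0.
(F4): fails — R45 and R45 but not R55.

(F2)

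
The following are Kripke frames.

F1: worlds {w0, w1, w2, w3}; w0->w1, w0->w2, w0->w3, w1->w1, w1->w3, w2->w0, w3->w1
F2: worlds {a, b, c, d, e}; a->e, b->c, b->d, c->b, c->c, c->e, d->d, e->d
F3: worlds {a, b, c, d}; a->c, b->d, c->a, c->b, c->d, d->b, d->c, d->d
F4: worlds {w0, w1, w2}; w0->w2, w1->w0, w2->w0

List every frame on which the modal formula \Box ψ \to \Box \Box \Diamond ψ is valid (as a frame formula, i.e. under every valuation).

The schema corresponds to a generalized confluence (Geach) condition: \forall x \forall z (x R^2 z \to \exists w (xRw \wedge zRw)).
F1: fails — w2R²w1 but no w with w2Rw and w1Rw.
F2: fails — aR²d but no w with aRw and dRw.
F3: fails — aR²b but no w with aRw and bRw.
F4: condition met.
Valid on: F4.

F4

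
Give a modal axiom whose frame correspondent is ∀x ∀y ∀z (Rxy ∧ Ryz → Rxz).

□s → □□s

The condition is transitivity. The 4 schema □s → □□s defines it.
Suppose □s→□□s is valid. Take Rxy, Ryz and set V(s)={w : Rxw}. Then □s at x, so □□s at x, so □s at y, so s at z, i.e. Rxz.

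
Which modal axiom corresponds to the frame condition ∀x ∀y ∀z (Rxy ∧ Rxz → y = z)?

◇p → □p

This is partial functionality; the standard corresponding axiom is CD: ◇p → □p.
Suppose ◇p→□p is valid. Take Rxy, Rxz and set V(p)={y}. Then ◇p at x, so □p at x, so p at z, i.e. z=y.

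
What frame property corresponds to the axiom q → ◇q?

Reflexivity

This is frame-equivalent to □q → q (substitute ¬q for q and contrapose).
Suppose □q→q is valid. At any x set V(q)={w : Rxw}. Then □q holds at x, so q holds at x, i.e. Rxx.
Conversely, any frame satisfying ∀x Rxx validates the schema.
So the correspondent is reflexivity.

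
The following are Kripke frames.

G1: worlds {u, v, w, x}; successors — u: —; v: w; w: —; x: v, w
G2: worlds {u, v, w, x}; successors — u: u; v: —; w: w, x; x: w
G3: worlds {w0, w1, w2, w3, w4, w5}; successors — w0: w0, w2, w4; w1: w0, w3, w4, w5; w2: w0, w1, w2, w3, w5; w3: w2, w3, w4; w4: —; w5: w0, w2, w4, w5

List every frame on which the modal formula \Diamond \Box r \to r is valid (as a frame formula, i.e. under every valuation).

The schema corresponds to symmetry: \forall x \forall y (Rxy \to Ryx).
G1: fails — Rxw but not Rwx.
G2: holds.
G3: fails — Rw1w3 but not Rw3w1.

G2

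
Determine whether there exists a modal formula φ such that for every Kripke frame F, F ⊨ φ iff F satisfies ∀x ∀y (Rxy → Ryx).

This is a Sahlqvist condition; the B axiom r → □◇r defines it.
Suppose r→□◇r is valid. Take Rxy and set V(r)={x}. Then r at x, so □◇r at x, so ◇r at y, so some z with Ryz has r; z=x, i.e. Ryx.

Definable; r → □◇r defines it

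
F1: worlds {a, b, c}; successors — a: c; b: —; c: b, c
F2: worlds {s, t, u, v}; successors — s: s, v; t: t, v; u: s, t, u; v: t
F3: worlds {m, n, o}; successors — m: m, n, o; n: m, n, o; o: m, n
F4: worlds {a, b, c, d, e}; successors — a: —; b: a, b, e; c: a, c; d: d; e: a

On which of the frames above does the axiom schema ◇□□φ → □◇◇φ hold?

F2, F3

Frame correspondent (Sahlqvist): ∀x ∀y ∀z ((xRy ∧ xRz) → ∃w (yR²w ∧ zR²w)) — i.e. a generalized confluence (Geach) condition.
F1: fails — cRb, cRb but no w with bR²w and bR²w.
F2: condition met.
F3: condition met.
F4: fails — bRa, bRa but no w with aR²w and aR²w.
Valid on: F2, F3.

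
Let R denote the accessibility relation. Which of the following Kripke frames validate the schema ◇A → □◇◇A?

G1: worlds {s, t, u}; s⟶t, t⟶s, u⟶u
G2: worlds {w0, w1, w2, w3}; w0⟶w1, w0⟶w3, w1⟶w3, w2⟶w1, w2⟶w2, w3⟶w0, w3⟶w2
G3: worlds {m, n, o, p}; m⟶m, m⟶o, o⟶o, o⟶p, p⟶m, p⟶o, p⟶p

The schema corresponds to a generalized confluence (Geach) condition: ∀x ∀y ∀z ((xRy ∧ xRz) → ∃w (y = w ∧ zR²w)).
G1: holds.
G2: fails — w0Rw1, w0Rw1 but no w with w1=w and w1R²w.
G3: holds.
Valid on: G1, G3.

G1, G3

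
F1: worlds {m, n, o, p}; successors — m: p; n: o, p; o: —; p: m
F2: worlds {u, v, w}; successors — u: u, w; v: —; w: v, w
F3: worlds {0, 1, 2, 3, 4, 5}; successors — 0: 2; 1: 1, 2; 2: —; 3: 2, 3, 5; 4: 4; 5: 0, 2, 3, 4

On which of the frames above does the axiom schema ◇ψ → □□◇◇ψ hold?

This is the axiom for a generalized confluence (Geach) condition; its first-order frame correspondent is ∀x ∀y ∀z ((xRy ∧ xR²z) → ∃w (y = w ∧ zR²w)).
F1: fails — mRp, mR²m but no w with p=w and mR²w.
F2: fails — uRu, uR²v but no t with u=t and vR²t.
F3: fails — 1R1, 1R²2 but no w with 1=w and 2R²w.
Valid on no frame.

none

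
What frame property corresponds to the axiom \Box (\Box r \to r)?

This schema is the T□ axiom.
It corresponds to shift-reflexivity: \forall x \forall y (Rxy \to Ryy).

shift-reflexivity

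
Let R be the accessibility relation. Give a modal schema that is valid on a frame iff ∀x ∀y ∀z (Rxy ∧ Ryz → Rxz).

A defining formula is □s → □□s (the 4 axiom).
Suppose □s→□□s is valid. Take Rxy, Ryz and set V(s)={w : Rxw}. Then □s at x, so □□s at x, so □s at y, so s at z, i.e. Rxz.

□s → □□s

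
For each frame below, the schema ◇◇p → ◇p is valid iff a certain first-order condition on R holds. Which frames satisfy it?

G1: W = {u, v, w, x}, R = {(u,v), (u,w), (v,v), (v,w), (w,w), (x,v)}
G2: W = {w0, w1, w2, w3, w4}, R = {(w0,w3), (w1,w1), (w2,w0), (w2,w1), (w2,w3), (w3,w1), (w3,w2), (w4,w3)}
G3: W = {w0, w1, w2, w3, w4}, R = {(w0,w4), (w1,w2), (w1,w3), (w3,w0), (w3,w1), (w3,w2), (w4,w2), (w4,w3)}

This is the axiom for a generalized confluence (Geach) condition; its first-order frame correspondent is ∀x ∀y (xR²y → ∃w (y = w ∧ xRw)).
G1: fails — xR²w but no t with w=t and xRt.
G2: fails — w0R²w1 but no w with w1=w and w0Rw.
G3: fails — w0R²w2 but no w with w2=w and w0Rw.
Valid on no frame.

none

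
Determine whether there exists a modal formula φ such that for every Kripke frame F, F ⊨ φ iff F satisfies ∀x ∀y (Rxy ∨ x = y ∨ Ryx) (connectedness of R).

Not modally definable

If a class were modally definable it would be closed under disjoint unions (Goldblatt–Thomason).
Take 3 disjoint single-world reflexive frames: each is trivially connected, but their disjoint union has 3 worlds with no edge between distinct components, so it is not connected.
So the class is not modally definable.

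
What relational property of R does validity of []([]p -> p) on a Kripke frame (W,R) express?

shift-reflexivity: forall x forall y (Rxy -> Ryy)

Suppose □(□p→p) is valid. Take Rxy and set V(p)={w : Ryw}. Then at y, □p holds; since □(□p→p) at x, □p→p at y, so p at y, i.e. Ryy.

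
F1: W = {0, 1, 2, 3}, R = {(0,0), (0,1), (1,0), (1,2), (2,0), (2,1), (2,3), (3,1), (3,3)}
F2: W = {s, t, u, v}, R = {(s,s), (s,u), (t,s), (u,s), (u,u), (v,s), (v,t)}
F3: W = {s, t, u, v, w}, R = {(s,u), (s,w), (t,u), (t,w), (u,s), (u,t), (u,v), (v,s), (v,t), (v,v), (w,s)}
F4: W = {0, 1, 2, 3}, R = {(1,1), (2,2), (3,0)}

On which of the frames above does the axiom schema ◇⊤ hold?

The schema corresponds to seriality: ∀x ∃y Rxy.
F1: holds.
F2: holds.
F3: holds.
F4: fails — world 0 has no successor.

F1, F2, F3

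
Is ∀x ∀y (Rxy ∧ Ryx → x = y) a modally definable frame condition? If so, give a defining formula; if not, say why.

Not modally definable

If a class were modally definable it would be closed under surjective bounded morphisms (Goldblatt–Thomason).
The 4-cycle (worlds s,t,u,v with s→t→u→v→s) is antisymmetric. Sending even-indexed worlds to s and odd-indexed worlds to t is a surjective bounded morphism onto the two-world frame with s↔t, which is not antisymmetric.
So the class is not modally definable.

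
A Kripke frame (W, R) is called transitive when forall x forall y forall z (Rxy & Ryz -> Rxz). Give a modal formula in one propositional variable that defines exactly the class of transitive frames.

□r → □□r

This is transitivity; the standard corresponding axiom is 4: □r → □□r.
Suppose □r→□□r is valid. Take Rxy, Ryz and set V(r)={w : Rxw}. Then □r at x, so □□r at x, so □r at y, so r at z, i.e. Rxz.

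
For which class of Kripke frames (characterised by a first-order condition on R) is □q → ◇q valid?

Suppose □q→◇q is valid. At any x set V(q)=W. Then □q at x, so ◇q at x, so x has a successor.
Conversely, on a frame with seriality the schema holds at every world under every valuation.
So the correspondent is seriality.

Seriality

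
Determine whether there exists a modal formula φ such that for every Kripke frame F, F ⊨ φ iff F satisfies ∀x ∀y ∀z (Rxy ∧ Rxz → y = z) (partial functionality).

Definable; ◇r → □r defines it

The condition is partial functionality. A defining modal formula is ◇r → □r.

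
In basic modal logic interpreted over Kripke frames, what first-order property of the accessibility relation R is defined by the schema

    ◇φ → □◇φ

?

Suppose ◇φ→□◇φ is valid. Take Rxy, Rxz and set V(φ)={y}. Then ◇φ at x, so □◇φ at x, so ◇φ at z, so some w with Rzw has φ; w=y, i.e. Rzy. By symmetry of the argument, Ryz.

The Euclidean property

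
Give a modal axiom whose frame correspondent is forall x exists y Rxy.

□p → ◇p

The condition is seriality. The D schema □p → ◇p defines it.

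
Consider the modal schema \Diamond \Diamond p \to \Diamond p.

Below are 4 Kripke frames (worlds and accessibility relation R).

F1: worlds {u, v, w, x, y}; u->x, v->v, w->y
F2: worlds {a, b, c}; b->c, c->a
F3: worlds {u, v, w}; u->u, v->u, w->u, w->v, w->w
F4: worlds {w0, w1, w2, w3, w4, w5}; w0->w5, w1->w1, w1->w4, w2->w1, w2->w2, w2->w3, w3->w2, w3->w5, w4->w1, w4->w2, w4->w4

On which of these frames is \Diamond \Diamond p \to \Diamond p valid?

The schema corresponds to transitivity: \forall x \forall y \forall z (Rxy \wedge Ryz \to Rxz).
F1: satisfies the condition.
F2: fails — Rbc and Rca but not Rba.
F3: satisfies the condition.
F4: fails — Rw3w2 and Rw2w1 but not Rw3w1.
Valid on: F1, F3.

F1, F3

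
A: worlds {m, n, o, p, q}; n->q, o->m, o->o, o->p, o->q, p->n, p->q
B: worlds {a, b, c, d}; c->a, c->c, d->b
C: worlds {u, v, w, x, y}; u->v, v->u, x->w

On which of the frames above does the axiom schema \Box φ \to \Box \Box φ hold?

Frame correspondent (Sahlqvist): \forall x \forall y \forall z (Rxy \wedge Ryz \to Rxz) — i.e. transitivity.
A: fails — Rop and Rpn but not Ron.
B: satisfies the condition.
C: fails — Ruv and Rvu but not Ruu.
Valid on: B.

B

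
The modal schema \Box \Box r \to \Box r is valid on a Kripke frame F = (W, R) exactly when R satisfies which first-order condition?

Density

This is the C4 axiom.
It corresponds to density: \forall x \forall y (Rxy \to \exists z (Rxz \wedge Rzy)).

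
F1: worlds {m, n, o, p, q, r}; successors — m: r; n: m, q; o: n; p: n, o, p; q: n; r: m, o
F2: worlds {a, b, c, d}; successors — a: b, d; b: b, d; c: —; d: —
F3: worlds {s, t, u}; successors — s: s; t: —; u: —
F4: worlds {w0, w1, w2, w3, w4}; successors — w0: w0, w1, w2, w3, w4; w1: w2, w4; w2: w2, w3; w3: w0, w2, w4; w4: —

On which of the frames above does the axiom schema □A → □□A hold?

Frame correspondent (Sahlqvist): ∀x ∀y ∀z (Rxy ∧ Ryz → Rxz) — i.e. transitivity.
F1: fails — Ron and Rnq but not Roq.
F2: condition met.
F3: condition met.
F4: fails — Rw1w2 and Rw2w3 but not Rw1w3.

F2, F3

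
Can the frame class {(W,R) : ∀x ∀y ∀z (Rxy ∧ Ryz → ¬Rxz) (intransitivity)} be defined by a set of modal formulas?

If a class were modally definable it would be closed under surjective bounded morphisms (Goldblatt–Thomason).
The 3-cycle (worlds 0,1,2 with 0→1→2→0) is intransitive. Mapping every world to a single reflexive point • is a surjective bounded morphism; the reflexive point is not intransitive (R••∧R•• but R••).
Hence intransitivity is not modally definable.

No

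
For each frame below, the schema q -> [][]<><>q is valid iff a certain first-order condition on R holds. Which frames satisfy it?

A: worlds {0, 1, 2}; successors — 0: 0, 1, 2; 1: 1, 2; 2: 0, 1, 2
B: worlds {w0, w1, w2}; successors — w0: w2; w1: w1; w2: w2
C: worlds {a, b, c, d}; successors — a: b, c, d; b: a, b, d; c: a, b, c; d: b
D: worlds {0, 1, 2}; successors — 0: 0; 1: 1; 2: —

A, D

The schema corresponds to a generalized confluence (Geach) condition: forall x forall z (x R^2 z -> exists w (x = w & z R^2 w)).
A: ✓.
B: fails — w0R²w2 but no w with w0=w and w2R²w.
C: fails — cR²d but no w with c=w and dR²w.
D: ✓.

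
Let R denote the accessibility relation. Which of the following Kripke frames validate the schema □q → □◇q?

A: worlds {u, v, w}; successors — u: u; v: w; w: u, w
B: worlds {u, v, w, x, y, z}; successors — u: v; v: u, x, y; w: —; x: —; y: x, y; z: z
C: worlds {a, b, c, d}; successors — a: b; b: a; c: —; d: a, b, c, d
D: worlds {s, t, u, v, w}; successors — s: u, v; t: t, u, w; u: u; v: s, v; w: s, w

The schema corresponds to a generalized confluence (Geach) condition: ∀x ∀z (xRz → ∃w (xRw ∧ zRw)).
A: condition met.
B: fails — uRv but no t with uRt and vRt.
C: fails — aRb but no w with aRw and bRw.
D: fails — wRs but no w* with wRw* and sRw*.

A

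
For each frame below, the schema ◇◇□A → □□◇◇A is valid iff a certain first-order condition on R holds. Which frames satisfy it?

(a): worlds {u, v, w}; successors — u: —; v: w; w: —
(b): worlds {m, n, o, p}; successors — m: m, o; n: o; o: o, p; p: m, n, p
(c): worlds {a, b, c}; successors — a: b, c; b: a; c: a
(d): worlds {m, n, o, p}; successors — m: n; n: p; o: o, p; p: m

This is the axiom for a generalized confluence (Geach) condition; its first-order frame correspondent is ∀x ∀y ∀z ((xR²y ∧ xR²z) → ∃w (yRw ∧ zR²w)).
(a): holds.
(b): holds.
(c): fails — aR²a, aR²a but no w with aRw and aR²w.
(d): fails — mR²p, mR²p but no w with pRw and pR²w.
Valid on: (a), (b).

(a), (b)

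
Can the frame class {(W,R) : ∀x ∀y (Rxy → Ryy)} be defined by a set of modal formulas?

This is a Sahlqvist condition; the T□ axiom □(□r → r) defines it.
Suppose □(□r→r) is valid. Take Rxy and set V(r)={w : Ryw}. Then at y, □r holds; since □(□r→r) at x, □r→r at y, so r at y, i.e. Ryy.

Yes, by □(□r → r)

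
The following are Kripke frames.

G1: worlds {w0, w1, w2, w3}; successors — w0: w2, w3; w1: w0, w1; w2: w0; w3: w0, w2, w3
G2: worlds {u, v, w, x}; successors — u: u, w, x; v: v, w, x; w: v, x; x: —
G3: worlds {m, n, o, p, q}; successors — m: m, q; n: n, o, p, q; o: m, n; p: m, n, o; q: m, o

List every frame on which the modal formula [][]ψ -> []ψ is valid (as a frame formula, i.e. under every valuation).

G2

The schema corresponds to density: forall x forall y (Rxy -> exists z (Rxz & Rzy)).
G1: fails — Rw2w0 but no z with Rw2z and Rzw0.
G2: satisfies the condition.
G3: fails — Rqo but no z with Rqz and Rzo.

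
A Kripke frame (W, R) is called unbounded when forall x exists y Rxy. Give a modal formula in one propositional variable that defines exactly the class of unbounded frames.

This is seriality; the standard corresponding axiom is D: □s → ◇s.

□s → ◇s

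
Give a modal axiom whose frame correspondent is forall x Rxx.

□r → r

A defining formula is □r → r (the T axiom).
Suppose □r→r is valid. At any x set V(r)={w : Rxw}. Then □r holds at x, so r holds at x, i.e. Rxx.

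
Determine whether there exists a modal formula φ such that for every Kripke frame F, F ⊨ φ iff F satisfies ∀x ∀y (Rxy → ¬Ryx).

Modal frame validity is preserved under surjective bounded morphisms.
The 5-cycle (worlds s,t,u,v,w with s→t→u→v→w→s) is asymmetric. Mapping every world to a single reflexive point • is a surjective bounded morphism, and the reflexive point is not asymmetric (R•• but asymmetry requires ¬R••).
Hence asymmetry is not modally definable.

No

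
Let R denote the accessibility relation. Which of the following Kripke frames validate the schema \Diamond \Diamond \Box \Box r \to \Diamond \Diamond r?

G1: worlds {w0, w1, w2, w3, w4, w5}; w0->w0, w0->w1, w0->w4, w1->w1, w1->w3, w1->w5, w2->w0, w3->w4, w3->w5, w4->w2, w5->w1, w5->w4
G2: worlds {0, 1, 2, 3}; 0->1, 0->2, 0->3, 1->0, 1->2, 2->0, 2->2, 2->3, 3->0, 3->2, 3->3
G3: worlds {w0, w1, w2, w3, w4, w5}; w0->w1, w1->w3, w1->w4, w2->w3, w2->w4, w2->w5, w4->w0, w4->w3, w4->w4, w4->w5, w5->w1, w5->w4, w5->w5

The schema corresponds to a generalized confluence (Geach) condition: \forall x \forall y (x R^2 y \to \exists w (y R^2 w \wedge x R^2 w)).
G1: fails — w1R²w4 but no w with w4R²w and w1R²w.
G2: holds.
G3: fails — w0R²w3 but no w with w3R²w and w0R²w.
Valid on: G2.

G2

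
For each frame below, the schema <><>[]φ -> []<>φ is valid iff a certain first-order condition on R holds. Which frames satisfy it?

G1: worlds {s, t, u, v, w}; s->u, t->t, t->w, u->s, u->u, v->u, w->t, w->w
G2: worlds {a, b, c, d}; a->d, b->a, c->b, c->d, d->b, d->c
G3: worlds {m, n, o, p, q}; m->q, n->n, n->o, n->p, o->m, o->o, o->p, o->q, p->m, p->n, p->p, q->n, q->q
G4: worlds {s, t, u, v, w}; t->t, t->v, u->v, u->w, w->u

The schema corresponds to a generalized confluence (Geach) condition: forall x forall y forall z ((x R^2 y & xRz) -> exists w (yRw & zRw)).
G1: ✓.
G2: fails — aR²b, aRd but no w with bRw and dRw.
G3: fails — nR²m, nRn but no w with mRw and nRw.
G4: fails — tR²t, tRv but no w* with tRw* and vRw*.

G1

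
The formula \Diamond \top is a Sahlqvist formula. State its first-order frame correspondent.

Seriality

This schema is equivalent to the D axiom □φ → ◇φ.
It corresponds to seriality: \forall x \exists y Rxy.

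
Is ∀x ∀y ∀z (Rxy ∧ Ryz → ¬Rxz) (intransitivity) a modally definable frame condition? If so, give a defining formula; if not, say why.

Not modally definable

Modal frame validity is preserved under surjective bounded morphisms.
The 5-cycle (worlds 0,1,2,3,4 with 0→1→2→3→4→0) is intransitive. Mapping every world to a single reflexive point • is a surjective bounded morphism; the reflexive point is not intransitive (R••∧R•• but R••).
Hence intransitivity is not modally definable.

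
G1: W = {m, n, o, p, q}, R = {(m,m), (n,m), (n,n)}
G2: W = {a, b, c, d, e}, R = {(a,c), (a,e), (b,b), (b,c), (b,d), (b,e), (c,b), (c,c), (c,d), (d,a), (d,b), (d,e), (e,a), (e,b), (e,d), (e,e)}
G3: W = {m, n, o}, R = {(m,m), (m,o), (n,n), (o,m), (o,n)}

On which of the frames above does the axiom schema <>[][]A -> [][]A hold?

G2

Frame correspondent (Sahlqvist): forall x forall y forall z ((xRy & x R^2 z) -> exists w (y R^2 w & z = w)) — i.e. a generalized confluence (Geach) condition.
G1: fails — nRm, nR²n but no w with mR²w and n=w.
G2: satisfies the condition.
G3: fails — oRn, oR²m but no w with nR²w and m=w.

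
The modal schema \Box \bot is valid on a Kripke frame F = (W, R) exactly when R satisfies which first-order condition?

emptiness of R

□⊥ is valid iff no world has any successor (otherwise □⊥ fails at any world with one).
Conversely, any frame satisfying \forall x \forall y \neg Rxy validates the schema.
So the correspondent is emptiness of R.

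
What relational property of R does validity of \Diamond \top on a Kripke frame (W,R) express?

seriality: \forall x \exists y Rxy

◇⊤ holds at w iff w has a successor, so frame-validity of ◇⊤ is exactly seriality. Equivalently via □A → ◇A:
Suppose □A→◇A is valid. At any x set V(A)=W. Then □A at x, so ◇A at x, so x has a successor.
Conversely, on a frame with seriality the schema holds at every world under every valuation.
So the correspondent is seriality.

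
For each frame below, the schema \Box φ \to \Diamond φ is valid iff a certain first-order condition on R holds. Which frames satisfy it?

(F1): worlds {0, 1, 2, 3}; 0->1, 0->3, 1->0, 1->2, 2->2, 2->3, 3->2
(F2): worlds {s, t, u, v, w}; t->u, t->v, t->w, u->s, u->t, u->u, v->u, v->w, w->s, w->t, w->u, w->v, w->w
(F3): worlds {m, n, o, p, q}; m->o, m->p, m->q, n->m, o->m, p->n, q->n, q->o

The schema corresponds to seriality: \forall x \exists y Rxy.
(F1): satisfies the condition.
(F2): fails — world s has no successor.
(F3): satisfies the condition.
Valid on: (F1), (F3).

(F1), (F3)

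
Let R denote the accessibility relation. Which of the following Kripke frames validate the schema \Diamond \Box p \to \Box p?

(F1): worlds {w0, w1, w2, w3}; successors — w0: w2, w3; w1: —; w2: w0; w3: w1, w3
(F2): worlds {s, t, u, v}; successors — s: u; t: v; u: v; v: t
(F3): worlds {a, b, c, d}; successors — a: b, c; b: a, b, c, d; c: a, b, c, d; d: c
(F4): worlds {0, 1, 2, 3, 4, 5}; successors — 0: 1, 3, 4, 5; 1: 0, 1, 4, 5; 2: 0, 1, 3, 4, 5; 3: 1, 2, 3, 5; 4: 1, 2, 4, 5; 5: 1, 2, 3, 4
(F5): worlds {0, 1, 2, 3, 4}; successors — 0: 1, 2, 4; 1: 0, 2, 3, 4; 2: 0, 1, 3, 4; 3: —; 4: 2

Frame correspondent (Sahlqvist): \forall x \forall y \forall z (Rxy \wedge Rxz \to Ryz) — i.e. the Euclidean property.
(F1): fails — Rw0w2 and Rw0w2 but not Rw2w2.
(F2): fails — Rsu and Rsu but not Ruu.
(F3): fails — Rba and Rba but not Raa.
(F4): fails — R01 and R03 but not R13.
(F5): fails — R02 and R02 but not R22.
Valid on no frame.

none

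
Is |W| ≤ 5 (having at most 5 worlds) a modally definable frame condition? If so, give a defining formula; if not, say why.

No

Any modally definable frame class is closed under disjoint unions.
Any modal formula valid on each of 6 disjoint one-world frames is valid on their disjoint union (validity is preserved under disjoint unions). Each one-world frame has |W|=1≤5, but the union has |W|=6.
So no modal formula (or set of formulas) defines exactly the |W|≤5 frames.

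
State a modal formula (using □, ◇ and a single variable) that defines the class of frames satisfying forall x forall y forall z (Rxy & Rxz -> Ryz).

The condition is the Euclidean property. The 5 schema ◇q → □◇q defines it.
Suppose ◇q→□◇q is valid. Take Rxy, Rxz and set V(q)={y}. Then ◇q at x, so □◇q at x, so ◇q at z, so some w with Rzw has q; w=y, i.e. Rzy. By symmetry of the argument, Ryz.

◇q → □◇q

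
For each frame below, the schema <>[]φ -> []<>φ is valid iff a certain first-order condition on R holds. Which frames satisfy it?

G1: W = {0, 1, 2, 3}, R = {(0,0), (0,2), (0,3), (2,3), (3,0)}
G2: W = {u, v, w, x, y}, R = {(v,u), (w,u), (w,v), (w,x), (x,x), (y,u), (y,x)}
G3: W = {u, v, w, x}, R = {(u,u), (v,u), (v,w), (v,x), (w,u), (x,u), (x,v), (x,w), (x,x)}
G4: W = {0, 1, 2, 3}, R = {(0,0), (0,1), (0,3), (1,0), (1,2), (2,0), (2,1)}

This is the axiom for convergence; its first-order frame correspondent is forall x forall y forall z (Rxy & Rxz -> exists w (Ryw & Rzw)).
G1: fails — R02 and R03 but 2 and 3 have no common successor.
G2: fails — Rvu and Rvu but u and u have no common successor.
G3: condition met.
G4: fails — R00 and R03 but 0 and 3 have no common successor.

G3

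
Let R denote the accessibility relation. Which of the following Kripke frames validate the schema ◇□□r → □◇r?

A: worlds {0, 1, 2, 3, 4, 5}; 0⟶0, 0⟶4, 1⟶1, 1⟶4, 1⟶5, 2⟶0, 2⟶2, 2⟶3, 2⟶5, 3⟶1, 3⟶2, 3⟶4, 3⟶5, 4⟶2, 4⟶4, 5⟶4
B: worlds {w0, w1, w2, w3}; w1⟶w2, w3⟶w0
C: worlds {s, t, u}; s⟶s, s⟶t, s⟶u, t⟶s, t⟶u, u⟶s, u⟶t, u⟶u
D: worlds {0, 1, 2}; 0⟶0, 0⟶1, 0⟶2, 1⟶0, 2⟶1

This is the axiom for a generalized confluence (Geach) condition; its first-order frame correspondent is ∀x ∀y ∀z ((xRy ∧ xRz) → ∃w (yR²w ∧ zRw)).
A: ✓.
B: fails — w1Rw2, w1Rw2 but no w with w2R²w and w2Rw.
C: ✓.
D: fails — 0R2, 0R2 but no w with 2R²w and 2Rw.

A, C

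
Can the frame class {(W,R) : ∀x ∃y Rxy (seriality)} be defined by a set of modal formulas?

Yes, by □p → ◇p

The condition is seriality. A defining modal formula is □p → ◇p.
Suppose □p→◇p is valid. At any x set V(p)=W. Then □p at x, so ◇p at x, so x has a successor.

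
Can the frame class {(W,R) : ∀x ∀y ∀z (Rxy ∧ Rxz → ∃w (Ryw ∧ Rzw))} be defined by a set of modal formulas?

Yes, by ◇□p → □◇p

The condition is convergence. A defining modal formula is ◇□p → □◇p.
Suppose ◇□p→□◇p is valid. Take Rxy, Rxz and set V(p)={w : Ryw}. Then □p at y so ◇□p at x, so □◇p at x, so ◇p at z, giving w with Rzw and Ryw.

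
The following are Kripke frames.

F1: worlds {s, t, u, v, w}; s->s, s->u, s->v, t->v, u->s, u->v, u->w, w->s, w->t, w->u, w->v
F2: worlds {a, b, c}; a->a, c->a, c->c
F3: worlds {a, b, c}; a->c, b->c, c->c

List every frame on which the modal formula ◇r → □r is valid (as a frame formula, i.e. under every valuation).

F3

This is the axiom for partial functionality; its first-order frame correspondent is ∀x ∀y ∀z (Rxy ∧ Rxz → y = z).
F1: fails — s sees both s and u.
F2: fails — c sees both a and c.
F3: condition met.
Valid on: F3.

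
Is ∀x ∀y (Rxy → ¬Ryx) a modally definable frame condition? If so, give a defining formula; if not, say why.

Modal frame validity is preserved under surjective bounded morphisms.
The 4-cycle (worlds a,b,c,d with a→b→c→d→a) is asymmetric. Mapping every world to a single reflexive point • is a surjective bounded morphism, and the reflexive point is not asymmetric (R•• but asymmetry requires ¬R••).
Hence asymmetry is not modally definable.

Not definable by any modal formula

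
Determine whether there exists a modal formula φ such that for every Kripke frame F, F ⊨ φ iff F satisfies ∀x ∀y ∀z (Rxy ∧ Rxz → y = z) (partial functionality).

Definable; ◇r → □r defines it

Yes: it is partial functionality, defined by the CD schema ◇r → □r.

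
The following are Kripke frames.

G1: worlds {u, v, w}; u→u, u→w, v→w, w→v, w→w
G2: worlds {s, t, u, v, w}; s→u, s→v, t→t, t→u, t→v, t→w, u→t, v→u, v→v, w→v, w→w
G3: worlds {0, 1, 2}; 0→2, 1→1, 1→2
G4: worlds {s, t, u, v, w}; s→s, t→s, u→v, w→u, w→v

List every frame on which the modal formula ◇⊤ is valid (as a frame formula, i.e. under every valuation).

Frame correspondent (Sahlqvist): ∀x ∃y Rxy — i.e. seriality.
G1: condition met.
G2: condition met.
G3: fails — world 2 has no successor.
G4: fails — world v has no successor.
Valid on: G1, G2.

G1, G2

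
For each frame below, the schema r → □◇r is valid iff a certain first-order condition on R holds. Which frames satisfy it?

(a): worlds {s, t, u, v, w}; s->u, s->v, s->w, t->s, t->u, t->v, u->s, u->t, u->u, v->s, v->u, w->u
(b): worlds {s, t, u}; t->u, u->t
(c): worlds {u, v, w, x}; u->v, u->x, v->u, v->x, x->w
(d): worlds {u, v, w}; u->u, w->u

The schema corresponds to symmetry: ∀x ∀y (Rxy → Ryx).
(a): fails — Rtv but not Rvt.
(b): satisfies the condition.
(c): fails — Rxw but not Rwx.
(d): fails — Rwu but not Ruw.
Valid on: (b).

(b)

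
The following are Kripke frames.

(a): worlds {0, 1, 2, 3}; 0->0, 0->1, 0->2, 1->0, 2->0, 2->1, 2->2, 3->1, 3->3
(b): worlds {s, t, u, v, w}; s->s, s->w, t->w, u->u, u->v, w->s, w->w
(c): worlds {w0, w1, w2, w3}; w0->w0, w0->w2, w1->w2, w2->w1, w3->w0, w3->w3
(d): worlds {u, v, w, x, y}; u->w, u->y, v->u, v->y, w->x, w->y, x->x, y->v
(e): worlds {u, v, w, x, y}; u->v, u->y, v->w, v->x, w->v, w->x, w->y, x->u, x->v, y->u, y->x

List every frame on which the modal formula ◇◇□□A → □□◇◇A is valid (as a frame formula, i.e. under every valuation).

(a), (e)

Frame correspondent (Sahlqvist): ∀x ∀y ∀z ((xR²y ∧ xR²z) → ∃w (yR²w ∧ zR²w)) — i.e. a generalized confluence (Geach) condition.
(a): ✓.
(b): fails — uR²u, uR²v but no w* with uR²w* and vR²w*.
(c): fails — w0R²w1, w0R²w2 but no w with w1R²w and w2R²w.
(d): fails — uR²v, uR²x but no t with vR²t and xR²t.
(e): ✓.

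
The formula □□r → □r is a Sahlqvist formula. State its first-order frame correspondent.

Suppose □□r→□r is valid. Take Rxy and set V(r)={w : xR²w}. Then □□r at x, so □r at x, so r at y, i.e. ∃z(Rxz∧Rzy).
Conversely, any frame satisfying ∀x ∀y (Rxy → ∃z (Rxz ∧ Rzy)) validates the schema.
So the correspondent is density.

Density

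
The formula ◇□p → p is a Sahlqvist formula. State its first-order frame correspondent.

This schema is equivalent to the B axiom p → □◇p.
Its frame correspondent is symmetry — ∀x ∀y (Rxy → Ryx).

symmetry: ∀x ∀y (Rxy → Ryx)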